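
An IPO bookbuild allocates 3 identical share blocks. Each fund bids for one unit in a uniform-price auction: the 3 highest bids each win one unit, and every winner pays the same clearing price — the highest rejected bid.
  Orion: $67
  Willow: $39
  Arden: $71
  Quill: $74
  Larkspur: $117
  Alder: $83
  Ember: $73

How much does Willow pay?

Willow pays $0

Bids ranked high→low: 117 (Larkspur), 83 (Alder), 74 (Quill), 73 (Ember), 71 (Arden), …
Winners (3 units): Larkspur, Alder, Quill.
First losing bid is Ember's $73, which sets the uniform price.
Willow does not win → pays $0.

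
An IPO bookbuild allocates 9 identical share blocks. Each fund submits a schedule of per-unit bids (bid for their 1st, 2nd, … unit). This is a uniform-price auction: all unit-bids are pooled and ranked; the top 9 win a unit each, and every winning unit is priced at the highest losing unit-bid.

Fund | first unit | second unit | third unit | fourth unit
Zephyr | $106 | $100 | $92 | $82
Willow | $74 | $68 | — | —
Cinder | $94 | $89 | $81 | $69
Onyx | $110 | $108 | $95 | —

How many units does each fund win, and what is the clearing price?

All unit-bids, highest first — top 9: 110 (Onyx-1), 108 (Onyx-2), 106 (Zephyr-1), 100 (Zephyr-2), 95 (Onyx-3), 94 (Cinder-1), 92 (Zephyr-3), 89 (Cinder-2), 82 (Zephyr-4)
First bid not allocated: $81.
Allocation: Cinder 2, Onyx 3, Zephyr 4.

Cinder 2, Onyx 3, Zephyr 4; clearing price $81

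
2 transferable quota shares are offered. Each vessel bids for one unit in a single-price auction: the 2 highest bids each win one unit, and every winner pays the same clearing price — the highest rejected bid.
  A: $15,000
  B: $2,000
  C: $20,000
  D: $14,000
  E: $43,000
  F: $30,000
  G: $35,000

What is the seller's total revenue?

Bids ranked high→low: 43,000 (E), 35,000 (G), 30,000 (F), 20,000 (C), …
Winners (2 units): E, G.
Highest unsuccessful bid: $30,000 → clearing price.
Total revenue = 2 × $30,000 = $60,000.

Total revenue: $60,000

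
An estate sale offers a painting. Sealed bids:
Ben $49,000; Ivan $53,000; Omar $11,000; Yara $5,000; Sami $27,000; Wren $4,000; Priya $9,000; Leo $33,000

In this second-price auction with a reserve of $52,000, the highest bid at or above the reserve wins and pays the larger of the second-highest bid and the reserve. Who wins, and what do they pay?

Ivan pays $52,000

Bids in order: 53,000 (Ivan) > 49,000 (Ben) > 33,000 (Leo) > 27,000 (Sami) > 11,000 (Omar) > 9,000 (Priya) > …
Ivan has the top bid at or above the reserve ($53,000).
Second-highest bid $49,000 is below the reserve $52,000, so the reserve binds → payment $52,000.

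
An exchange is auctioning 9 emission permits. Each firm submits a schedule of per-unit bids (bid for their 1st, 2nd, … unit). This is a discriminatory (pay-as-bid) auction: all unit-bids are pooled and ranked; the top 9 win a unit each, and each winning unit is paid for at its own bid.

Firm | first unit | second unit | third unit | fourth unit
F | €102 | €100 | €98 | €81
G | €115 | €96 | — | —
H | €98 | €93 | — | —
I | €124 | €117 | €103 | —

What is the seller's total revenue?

Total revenue: €953

Pooled unit-bids ranked (top 9): 124 (I-1), 117 (I-2), 115 (G-1), 103 (I-3), 102 (F-1), 100 (F-2), 98 (F-3), 98 (H-1), 96 (G-2)
Next rejected bid: €93 (not a price — pay-as-bid).
Each winning unit pays its own bid.
Revenue = 124 + 117 + 115 + 103 + 102 + 100 + 98 + 98 + 96 = €953.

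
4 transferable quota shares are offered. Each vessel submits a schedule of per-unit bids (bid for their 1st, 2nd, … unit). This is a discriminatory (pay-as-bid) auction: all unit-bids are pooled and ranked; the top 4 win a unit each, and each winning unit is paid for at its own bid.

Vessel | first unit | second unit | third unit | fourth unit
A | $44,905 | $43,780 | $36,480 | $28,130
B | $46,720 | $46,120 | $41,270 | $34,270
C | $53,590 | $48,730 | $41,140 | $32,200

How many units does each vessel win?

Pooled unit-bids ranked (top 4): 53,590 (C-1), 48,730 (C-2), 46,720 (B-1), 46,120 (B-2)
Next rejected bid: $44,905 (not a price — pay-as-bid).
Allocation: B 2, C 2.

B 2, C 2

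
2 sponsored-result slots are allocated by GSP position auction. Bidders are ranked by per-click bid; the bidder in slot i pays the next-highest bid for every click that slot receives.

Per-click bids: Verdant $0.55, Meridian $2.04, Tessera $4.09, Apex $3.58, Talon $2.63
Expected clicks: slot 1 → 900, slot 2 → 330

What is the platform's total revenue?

Total revenue: $4089.90

Sorting advertisers: $4.09 (Tessera) > $3.58 (Apex) > $2.63 (Talon) > …
Slot 1: Tessera pays $3.58 × 900 = $3222.00
Slot 2: Apex pays $2.63 × 330 = $867.90
Total = $4089.90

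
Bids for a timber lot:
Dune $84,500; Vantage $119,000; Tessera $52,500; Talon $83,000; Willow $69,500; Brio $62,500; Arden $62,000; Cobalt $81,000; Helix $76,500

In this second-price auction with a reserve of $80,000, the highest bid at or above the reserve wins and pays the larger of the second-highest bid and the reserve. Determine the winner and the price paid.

Vantage pays $84,500

Rule: the highest bid at or above the reserve wins and pays the larger of the second-highest bid and the reserve.
Bids ranked: 119,000 (Vantage) > 84,500 (Dune) > 83,000 (Talon) > 81,000 (Cobalt) > 76,500 (Helix) > 69,500 (Willow) > …
Highest eligible bid: Vantage at $119,000.
max(second-highest $84,500, reserve $80,000) = $84,500; the reserve does not bind.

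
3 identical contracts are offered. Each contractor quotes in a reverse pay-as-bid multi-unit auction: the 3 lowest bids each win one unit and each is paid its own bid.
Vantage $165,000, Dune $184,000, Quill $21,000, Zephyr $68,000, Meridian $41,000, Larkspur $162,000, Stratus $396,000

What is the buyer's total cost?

Bids ranked low→high: 21,000 (Quill), 41,000 (Meridian), 68,000 (Zephyr), 162,000 (Larkspur), 165,000 (Vantage), …
The 3 lowest are Quill, Meridian, Zephyr.
Total cost = 21,000 + 41,000 + 68,000 = $130,000.

Total cost: $130,000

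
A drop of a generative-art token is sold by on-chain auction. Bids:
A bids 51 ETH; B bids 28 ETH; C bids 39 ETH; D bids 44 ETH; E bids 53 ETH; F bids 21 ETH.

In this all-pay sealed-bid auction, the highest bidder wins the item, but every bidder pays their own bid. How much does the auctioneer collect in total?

Total revenue: 236 ETH

Bids ranked: 53 (E) > 51 (A) > 44 (D) > 39 (C) > 28 (B) > 21 (F)
Every bidder forfeits their bid regardless of winning.
Revenue = 51 + 28 + 39 + 44 + 53 + 21 = 236 ETH.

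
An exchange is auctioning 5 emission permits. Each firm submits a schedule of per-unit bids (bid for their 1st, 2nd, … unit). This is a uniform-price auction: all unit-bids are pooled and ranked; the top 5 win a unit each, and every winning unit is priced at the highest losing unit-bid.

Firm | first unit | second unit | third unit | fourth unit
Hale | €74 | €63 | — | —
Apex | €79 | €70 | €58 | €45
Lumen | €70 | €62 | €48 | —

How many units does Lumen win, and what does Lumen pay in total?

Lumen: 1 unit, pays €62

All unit-bids, highest first — top 5: 79 (Apex-1), 74 (Hale-1), 70 (Apex-2), 70 (Lumen-1), 63 (Hale-2)
First bid not allocated: €62.
Lumen wins 1 unit(s) at €62 each.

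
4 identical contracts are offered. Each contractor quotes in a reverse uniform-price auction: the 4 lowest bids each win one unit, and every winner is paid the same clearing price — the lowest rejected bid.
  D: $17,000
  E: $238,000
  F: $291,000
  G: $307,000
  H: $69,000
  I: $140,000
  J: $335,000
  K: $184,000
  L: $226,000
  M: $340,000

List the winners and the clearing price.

Ordering the bids: 17,000 (D), 69,000 (H), 140,000 (I), 184,000 (K), 226,000 (L), 238,000 (E), …
The 4 lowest are D, H, I, K.
First losing bid is L's $226,000, which sets the uniform price.

D, H, I, K; each is paid $226,000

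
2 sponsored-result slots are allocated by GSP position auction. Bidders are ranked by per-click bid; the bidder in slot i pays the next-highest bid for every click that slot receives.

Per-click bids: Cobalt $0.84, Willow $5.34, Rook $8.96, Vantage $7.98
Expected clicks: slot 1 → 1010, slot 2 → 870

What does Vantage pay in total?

Per-click bids in order: $8.96 (Rook) > $7.98 (Vantage) > $5.34 (Willow) > …
Vantage holds slot 2 → pays next bid $5.34 × 870 clicks = $4645.80.

Vantage pays $4645.80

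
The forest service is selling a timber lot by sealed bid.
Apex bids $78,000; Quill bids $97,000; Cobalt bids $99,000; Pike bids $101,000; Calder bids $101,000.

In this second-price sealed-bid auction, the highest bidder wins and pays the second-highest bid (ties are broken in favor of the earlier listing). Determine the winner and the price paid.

Bids ranked: 101,000 (Pike) > 101,000 (Calder) > 99,000 (Cobalt) > 97,000 (Quill) > 78,000 (Apex)
Tie at $101,000 → Pike wins by tie-break.
Pike wins with the highest bid; price is set by the runner-up at $101,000.

Pike pays $101,000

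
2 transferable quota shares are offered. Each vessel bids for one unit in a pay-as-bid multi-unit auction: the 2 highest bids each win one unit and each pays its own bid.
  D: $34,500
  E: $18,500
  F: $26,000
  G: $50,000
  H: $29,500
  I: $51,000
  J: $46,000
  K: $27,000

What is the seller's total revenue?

Sorting: 51,000 (I), 50,000 (G), 46,000 (J), 34,500 (D), …
Top 2: I, G.
Total revenue = 51,000 + 50,000 = $101,000.

Total revenue: $101,000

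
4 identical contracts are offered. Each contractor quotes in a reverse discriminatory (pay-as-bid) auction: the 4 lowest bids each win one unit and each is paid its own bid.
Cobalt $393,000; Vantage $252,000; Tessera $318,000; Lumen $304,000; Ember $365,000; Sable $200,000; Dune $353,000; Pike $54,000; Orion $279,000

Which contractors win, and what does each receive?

Ordering the bids: 54,000 (Pike), 200,000 (Sable), 252,000 (Vantage), 279,000 (Orion), 304,000 (Lumen), 318,000 (Tessera), …
Lowest 4: Pike, Sable, Vantage, Orion.
Each winner is paid its own bid: Pike $54,000, Sable $200,000, Vantage $252,000, Orion $279,000.

Pike $54,000, Sable $200,000, Vantage $252,000, Orion $279,000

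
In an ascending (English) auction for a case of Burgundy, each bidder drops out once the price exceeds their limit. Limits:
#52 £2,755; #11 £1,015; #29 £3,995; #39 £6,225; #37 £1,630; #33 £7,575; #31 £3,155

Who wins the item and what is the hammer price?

Limits in order: 7,575 (#33) > 6,225 (#39) > 3,995 (#29) > 3,155 (#31) > 2,755 (#52) > 1,630 (#37) > …
Bidding ends when #39 exits at £6,225; #33 takes it.

#33 wins at £6,225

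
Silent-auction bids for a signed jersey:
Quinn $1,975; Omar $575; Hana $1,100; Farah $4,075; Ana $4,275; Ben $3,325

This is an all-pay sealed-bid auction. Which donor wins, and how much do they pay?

Ana pays $4,275

Bids ranked: 4,275 (Ana) > 4,075 (Farah) > 3,325 (Ben) > 1,975 (Quinn) > 1,100 (Hana) > 575 (Omar)
Ana wins with the top bid; all bids are sunk regardless.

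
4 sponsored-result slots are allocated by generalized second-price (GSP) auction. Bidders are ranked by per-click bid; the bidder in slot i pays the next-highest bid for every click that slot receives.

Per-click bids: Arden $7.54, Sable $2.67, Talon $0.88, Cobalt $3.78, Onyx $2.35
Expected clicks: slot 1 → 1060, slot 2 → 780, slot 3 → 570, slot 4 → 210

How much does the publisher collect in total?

Total revenue: $7613.70

Per-click bids in order: $7.54 (Arden) > $3.78 (Cobalt) > $2.67 (Sable) > $2.35 (Onyx) > $0.88 (Talon)
Slot 1: Arden pays $3.78 × 1060 = $4006.80
Slot 2: Cobalt pays $2.67 × 780 = $2082.60
Slot 3: Sable pays $2.35 × 570 = $1339.50
Slot 4: Onyx pays $0.88 × 210 = $184.80
Total = $7613.70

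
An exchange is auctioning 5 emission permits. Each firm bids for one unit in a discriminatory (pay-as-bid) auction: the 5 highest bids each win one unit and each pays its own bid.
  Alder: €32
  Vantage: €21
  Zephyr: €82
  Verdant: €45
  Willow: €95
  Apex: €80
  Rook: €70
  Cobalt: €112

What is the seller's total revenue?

Total revenue: €439

Sorting: 112 (Cobalt), 95 (Willow), 82 (Zephyr), 80 (Apex), 70 (Rook), 45 (Verdant), 32 (Alder), …
The 5 highest are Cobalt, Willow, Zephyr, Apex, Rook.
Total revenue = 112 + 95 + 82 + 80 + 70 = €439.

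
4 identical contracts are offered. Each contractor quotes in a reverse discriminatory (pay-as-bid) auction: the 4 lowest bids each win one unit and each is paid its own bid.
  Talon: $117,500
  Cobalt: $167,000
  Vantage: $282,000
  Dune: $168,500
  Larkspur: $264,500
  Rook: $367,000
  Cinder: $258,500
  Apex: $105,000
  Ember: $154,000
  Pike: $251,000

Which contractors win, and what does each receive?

Apex $105,000, Talon $117,500, Ember $154,000, Cobalt $167,000

Sorting: 105,000 (Apex), 117,500 (Talon), 154,000 (Ember), 167,000 (Cobalt), 168,500 (Dune), 251,000 (Pike), …
Lowest 4: Apex, Talon, Ember, Cobalt.
Each winner is paid its own bid: Apex $105,000, Talon $117,500, Ember $154,000, Cobalt $167,000.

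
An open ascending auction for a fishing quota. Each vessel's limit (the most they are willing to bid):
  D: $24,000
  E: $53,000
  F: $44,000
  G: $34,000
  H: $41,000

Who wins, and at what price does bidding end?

Rule: the price rises until one bidder remains; the winner pays the price at which the last rival dropped out.
Limits in order: 53,000 (E) > 44,000 (F) > 41,000 (H) > 34,000 (G) > 24,000 (D)
Bidding ends when F exits at $44,000; E takes it.

E wins at $44,000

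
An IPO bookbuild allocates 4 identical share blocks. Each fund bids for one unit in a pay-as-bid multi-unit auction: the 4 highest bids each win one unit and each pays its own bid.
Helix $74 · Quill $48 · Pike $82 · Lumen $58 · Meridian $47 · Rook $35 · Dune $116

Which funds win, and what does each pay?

Dune $116, Pike $82, Helix $74, Lumen $58

Sorting: 116 (Dune), 82 (Pike), 74 (Helix), 58 (Lumen), 48 (Quill), 47 (Meridian), …
Winners (4 units): Dune, Pike, Helix, Lumen.
Each winner pays its own bid: Dune $116, Pike $82, Helix $74, Lumen $58.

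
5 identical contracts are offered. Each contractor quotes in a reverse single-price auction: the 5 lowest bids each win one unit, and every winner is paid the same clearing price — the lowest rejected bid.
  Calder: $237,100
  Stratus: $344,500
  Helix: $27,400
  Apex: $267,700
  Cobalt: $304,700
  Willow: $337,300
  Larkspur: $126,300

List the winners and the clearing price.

Helix, Larkspur, Calder, Apex, Cobalt; each is paid $337,300

Sorting: 27,400 (Helix), 126,300 (Larkspur), 237,100 (Calder), 267,700 (Apex), 304,700 (Cobalt), 337,300 (Willow), 344,500 (Stratus)
Winners (5 units): Helix, Larkspur, Calder, Apex, Cobalt.
Clearing price = lowest rejected bid = $337,300.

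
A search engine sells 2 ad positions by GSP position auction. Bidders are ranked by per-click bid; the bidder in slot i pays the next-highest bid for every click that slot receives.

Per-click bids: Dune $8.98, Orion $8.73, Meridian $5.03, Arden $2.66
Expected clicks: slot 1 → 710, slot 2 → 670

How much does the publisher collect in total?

Total revenue: $9568.40

Sorting advertisers: $8.98 (Dune) > $8.73 (Orion) > $5.03 (Meridian) > …
Slot 1: Dune pays $8.73 × 710 = $6198.30
Slot 2: Orion pays $5.03 × 670 = $3370.10
Total = $9568.40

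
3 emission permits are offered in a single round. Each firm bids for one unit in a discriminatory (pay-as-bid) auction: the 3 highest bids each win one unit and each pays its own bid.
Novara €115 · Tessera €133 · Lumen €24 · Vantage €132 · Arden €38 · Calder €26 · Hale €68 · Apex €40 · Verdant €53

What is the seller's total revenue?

Total revenue: €380

Ordering the bids: 133 (Tessera), 132 (Vantage), 115 (Novara), 68 (Hale), 53 (Verdant), …
Top 3: Tessera, Vantage, Novara.
Total revenue = 133 + 132 + 115 = €380.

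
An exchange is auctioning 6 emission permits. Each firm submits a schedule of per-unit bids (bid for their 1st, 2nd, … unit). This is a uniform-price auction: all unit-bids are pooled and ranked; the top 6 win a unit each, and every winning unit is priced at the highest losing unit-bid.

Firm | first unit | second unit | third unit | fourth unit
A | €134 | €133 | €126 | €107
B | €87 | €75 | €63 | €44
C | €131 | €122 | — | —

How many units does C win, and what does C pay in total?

C: 2 units, pays €174

Pooled unit-bids ranked (top 6): 134 (A-1), 133 (A-2), 131 (C-1), 126 (A-3), 122 (C-2), 107 (A-4)
The (k+1)-th unit-bid is €87.
C wins 2 unit(s) at €87 each.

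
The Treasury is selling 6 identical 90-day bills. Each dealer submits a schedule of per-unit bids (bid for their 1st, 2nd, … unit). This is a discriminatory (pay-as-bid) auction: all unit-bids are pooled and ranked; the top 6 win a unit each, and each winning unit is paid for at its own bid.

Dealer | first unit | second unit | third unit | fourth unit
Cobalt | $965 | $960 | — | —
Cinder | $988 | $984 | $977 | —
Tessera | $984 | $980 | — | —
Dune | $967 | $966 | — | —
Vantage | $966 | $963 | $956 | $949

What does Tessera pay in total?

Tessera pays $1,964

Pooled unit-bids ranked (top 6): 988 (Cinder-1), 984 (Cinder-2), 984 (Tessera-1), 980 (Tessera-2), 977 (Cinder-3), 967 (Dune-1)
Next rejected bid: $966 (not a price — pay-as-bid).
Tessera's winning unit-bids: 984 + 980 = $1,964.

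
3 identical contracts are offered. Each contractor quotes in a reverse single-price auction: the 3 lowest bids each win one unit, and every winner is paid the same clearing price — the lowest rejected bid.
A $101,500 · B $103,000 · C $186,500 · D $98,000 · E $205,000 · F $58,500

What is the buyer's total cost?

Sorting: 58,500 (F), 98,000 (D), 101,500 (A), 103,000 (B), 186,500 (C), …
The 3 lowest are F, D, A.
First losing bid is B's $103,000, which sets the uniform price.
Total cost = 3 × $103,000 = $309,000.

Total cost: $309,000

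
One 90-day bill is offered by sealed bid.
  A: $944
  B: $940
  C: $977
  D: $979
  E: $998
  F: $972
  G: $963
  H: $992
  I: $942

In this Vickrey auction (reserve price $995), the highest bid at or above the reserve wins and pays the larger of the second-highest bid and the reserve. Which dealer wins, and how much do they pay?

E pays $995

Bids ranked: 998 (E) > 992 (H) > 979 (D) > 977 (C) > 972 (F) > 963 (G) > …
Highest eligible bid: E at $998.
Second-highest bid $992 is below the reserve $995, so the reserve binds → payment $995.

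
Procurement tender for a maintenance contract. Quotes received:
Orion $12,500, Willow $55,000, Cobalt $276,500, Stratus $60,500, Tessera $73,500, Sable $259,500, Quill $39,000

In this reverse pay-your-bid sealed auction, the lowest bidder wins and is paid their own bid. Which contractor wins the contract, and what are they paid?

Orion is paid $12,500

Bids in order: 12,500 (Orion) < 39,000 (Quill) < 55,000 (Willow) < 60,500 (Stratus) < 73,500 (Tessera) < 259,500 (Sable) < …
First-price: Orion is paid what they bid, $12,500.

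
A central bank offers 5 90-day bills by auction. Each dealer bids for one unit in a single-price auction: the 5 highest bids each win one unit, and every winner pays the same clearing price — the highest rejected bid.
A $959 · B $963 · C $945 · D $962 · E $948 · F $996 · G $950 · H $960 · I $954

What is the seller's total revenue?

Sorting: 996 (F), 963 (B), 962 (D), 960 (H), 959 (A), 954 (I), 950 (G), …
The 5 highest are F, B, D, H, A.
First losing bid is I's $954, which sets the uniform price.
Total revenue = 5 × $954 = $4,770.

Total revenue: $4,770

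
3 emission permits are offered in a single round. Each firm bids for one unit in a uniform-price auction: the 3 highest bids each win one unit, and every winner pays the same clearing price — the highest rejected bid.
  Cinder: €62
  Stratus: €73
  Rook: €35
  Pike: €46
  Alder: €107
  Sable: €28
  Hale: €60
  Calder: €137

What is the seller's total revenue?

Ordering the bids: 137 (Calder), 107 (Alder), 73 (Stratus), 62 (Cinder), 60 (Hale), …
Top 3: Calder, Alder, Stratus.
Clearing price = highest rejected bid = €62.
Total revenue = 3 × €62 = €186.

Total revenue: €186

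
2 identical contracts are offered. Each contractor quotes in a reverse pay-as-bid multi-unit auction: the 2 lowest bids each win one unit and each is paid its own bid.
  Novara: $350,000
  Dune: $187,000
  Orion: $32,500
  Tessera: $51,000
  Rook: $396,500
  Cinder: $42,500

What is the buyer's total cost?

Total cost: $75,000

Sorting: 32,500 (Orion), 42,500 (Cinder), 51,000 (Tessera), 187,000 (Dune), …
Lowest 2: Orion, Cinder.
Total cost = 32,500 + 42,500 = $75,000.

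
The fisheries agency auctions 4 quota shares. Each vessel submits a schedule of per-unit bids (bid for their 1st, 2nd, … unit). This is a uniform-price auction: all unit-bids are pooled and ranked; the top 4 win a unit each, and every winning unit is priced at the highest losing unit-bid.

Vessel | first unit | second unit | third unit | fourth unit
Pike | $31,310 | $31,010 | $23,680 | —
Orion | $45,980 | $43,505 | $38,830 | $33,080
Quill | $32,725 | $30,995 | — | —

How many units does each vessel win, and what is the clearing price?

Orion 4; clearing price $32,725

Merging the schedules and taking the best 4: 45,980 (Orion-1), 43,505 (Orion-2), 38,830 (Orion-3), 33,080 (Orion-4)
Highest rejected unit-bid = $32,725.
Allocation: Orion 4.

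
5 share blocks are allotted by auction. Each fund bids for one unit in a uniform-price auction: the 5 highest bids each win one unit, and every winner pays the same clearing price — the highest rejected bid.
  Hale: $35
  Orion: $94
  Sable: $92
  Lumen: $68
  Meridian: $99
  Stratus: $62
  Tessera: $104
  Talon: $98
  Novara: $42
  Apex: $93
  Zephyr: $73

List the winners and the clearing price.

Tessera, Meridian, Talon, Orion, Apex; each pays $92

Sorting: 104 (Tessera), 99 (Meridian), 98 (Talon), 94 (Orion), 93 (Apex), 92 (Sable), 73 (Zephyr), …
Winners (5 units): Tessera, Meridian, Talon, Orion, Apex.
Clearing price = highest rejected bid = $92.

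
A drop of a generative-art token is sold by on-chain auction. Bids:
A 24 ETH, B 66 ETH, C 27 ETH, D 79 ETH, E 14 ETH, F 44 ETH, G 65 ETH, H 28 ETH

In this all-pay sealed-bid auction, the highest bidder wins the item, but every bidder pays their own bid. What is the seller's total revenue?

Total revenue: 347 ETH

Rule: the highest bidder wins the item, but every bidder pays their own bid.
Bids in order: 79 (D) > 66 (B) > 65 (G) > 44 (F) > 28 (H) > 27 (C) > …
D wins with the top bid; all bids are sunk regardless.
Every bidder forfeits their bid regardless of winning.
Revenue = 24 + 66 + 27 + 79 + 14 + 44 + 65 + 28 = 347 ETH.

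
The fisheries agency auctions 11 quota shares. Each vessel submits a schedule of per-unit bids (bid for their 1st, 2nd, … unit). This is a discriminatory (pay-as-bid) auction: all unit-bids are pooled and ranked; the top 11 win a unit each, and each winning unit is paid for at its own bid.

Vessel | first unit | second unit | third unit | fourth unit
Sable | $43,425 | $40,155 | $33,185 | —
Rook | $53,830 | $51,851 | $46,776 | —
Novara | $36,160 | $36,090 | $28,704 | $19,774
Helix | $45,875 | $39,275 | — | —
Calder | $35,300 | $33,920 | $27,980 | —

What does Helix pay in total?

All unit-bids, highest first — top 11: 53,830 (Rook-1), 51,851 (Rook-2), 46,776 (Rook-3), 45,875 (Helix-1), 43,425 (Sable-1), 40,155 (Sable-2), 39,275 (Helix-2), 36,160 (Novara-1), 36,090 (Novara-2), 35,300 (Calder-1), 33,920 (Calder-2)
Next rejected bid: $33,185 (not a price — pay-as-bid).
Helix's winning unit-bids: 45,875 + 39,275 = $85,150.

Helix pays $85,150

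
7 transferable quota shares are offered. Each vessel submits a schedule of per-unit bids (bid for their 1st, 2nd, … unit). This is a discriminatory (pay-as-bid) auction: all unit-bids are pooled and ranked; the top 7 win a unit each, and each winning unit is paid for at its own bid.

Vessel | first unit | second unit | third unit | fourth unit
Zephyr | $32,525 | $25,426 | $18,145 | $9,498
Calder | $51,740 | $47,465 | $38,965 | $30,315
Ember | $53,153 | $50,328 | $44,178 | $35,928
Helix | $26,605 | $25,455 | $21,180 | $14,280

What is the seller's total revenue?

Total revenue: $321,757

Merging the schedules and taking the best 7: 53,153 (Ember-1), 51,740 (Calder-1), 50,328 (Ember-2), 47,465 (Calder-2), 44,178 (Ember-3), 38,965 (Calder-3), 35,928 (Ember-4)
Next rejected bid: $32,525 (not a price — pay-as-bid).
Each winning unit pays its own bid.
Revenue = 53,153 + 51,740 + 50,328 + 47,465 + 44,178 + 38,965 + 35,928 = $321,757.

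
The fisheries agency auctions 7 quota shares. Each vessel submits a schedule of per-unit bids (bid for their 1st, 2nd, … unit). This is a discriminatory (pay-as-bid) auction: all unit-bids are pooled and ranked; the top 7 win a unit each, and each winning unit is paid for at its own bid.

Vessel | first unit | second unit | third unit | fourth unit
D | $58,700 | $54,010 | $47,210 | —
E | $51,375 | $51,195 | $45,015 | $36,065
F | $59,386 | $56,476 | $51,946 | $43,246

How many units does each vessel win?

D 2, E 2, F 3

All unit-bids, highest first — top 7: 59,386 (F-1), 58,700 (D-1), 56,476 (F-2), 54,010 (D-2), 51,946 (F-3), 51,375 (E-1), 51,195 (E-2)
Next rejected bid: $47,210 (not a price — pay-as-bid).
Allocation: D 2, E 2, F 3.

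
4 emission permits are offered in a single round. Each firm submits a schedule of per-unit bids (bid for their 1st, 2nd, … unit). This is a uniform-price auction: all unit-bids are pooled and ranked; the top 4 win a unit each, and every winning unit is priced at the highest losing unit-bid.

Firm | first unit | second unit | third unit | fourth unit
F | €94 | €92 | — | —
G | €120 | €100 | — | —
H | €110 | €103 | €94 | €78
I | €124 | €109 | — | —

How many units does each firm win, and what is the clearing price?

Merging the schedules and taking the best 4: 124 (I-1), 120 (G-1), 110 (H-1), 109 (I-2)
Highest rejected unit-bid = €103.
Allocation: G 1, H 1, I 2.

G 1, H 1, I 2; clearing price €103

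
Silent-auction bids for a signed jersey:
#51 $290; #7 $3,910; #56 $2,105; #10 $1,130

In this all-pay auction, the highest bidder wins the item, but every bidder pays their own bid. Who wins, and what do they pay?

#7 pays $3,910

Sorting bids: 3,910 (#7) > 2,105 (#56) > 1,130 (#10) > 290 (#51)
#7 is highest and takes the item; every bidder forfeits their bid.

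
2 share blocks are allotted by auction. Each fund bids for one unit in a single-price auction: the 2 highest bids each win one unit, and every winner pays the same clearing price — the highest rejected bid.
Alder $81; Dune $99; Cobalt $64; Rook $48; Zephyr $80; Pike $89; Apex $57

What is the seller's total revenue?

Total revenue: $162

Ordering the bids: 99 (Dune), 89 (Pike), 81 (Alder), 80 (Zephyr), …
Winners (2 units): Dune, Pike.
First losing bid is Alder's $81, which sets the uniform price.
Total revenue = 2 × $81 = $162.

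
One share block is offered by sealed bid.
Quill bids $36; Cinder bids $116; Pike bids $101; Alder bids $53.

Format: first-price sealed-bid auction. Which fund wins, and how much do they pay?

First-price sealed-bid auction: the highest bidder wins and pays their own bid.
Bids ranked: 116 (Cinder) > 101 (Pike) > 53 (Alder) > 36 (Quill)
First-price: Cinder pays what they bid, $116.

Cinder pays $116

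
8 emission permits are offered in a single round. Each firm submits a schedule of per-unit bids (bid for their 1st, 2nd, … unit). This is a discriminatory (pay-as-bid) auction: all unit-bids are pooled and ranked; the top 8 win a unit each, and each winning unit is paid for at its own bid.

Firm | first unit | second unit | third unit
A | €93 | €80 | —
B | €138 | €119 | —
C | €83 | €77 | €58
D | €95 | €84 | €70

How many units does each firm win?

A 2, B 2, C 2, D 2

Pooled unit-bids ranked (top 8): 138 (B-1), 119 (B-2), 95 (D-1), 93 (A-1), 84 (D-2), 83 (C-1), 80 (A-2), 77 (C-2)
Next rejected bid: €70 (not a price — pay-as-bid).
Allocation: A 2, B 2, C 2, D 2.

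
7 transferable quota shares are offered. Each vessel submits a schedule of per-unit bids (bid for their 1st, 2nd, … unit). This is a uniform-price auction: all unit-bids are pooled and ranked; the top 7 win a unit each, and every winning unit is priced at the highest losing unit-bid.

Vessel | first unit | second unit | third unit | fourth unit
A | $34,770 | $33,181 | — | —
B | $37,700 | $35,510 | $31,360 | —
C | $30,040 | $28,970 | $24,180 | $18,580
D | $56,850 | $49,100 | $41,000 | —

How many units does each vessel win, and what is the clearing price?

Pooled unit-bids ranked (top 7): 56,850 (D-1), 49,100 (D-2), 41,000 (D-3), 37,700 (B-1), 35,510 (B-2), 34,770 (A-1), 33,181 (A-2)
First bid not allocated: $31,360.
Allocation: A 2, B 2, D 3.

A 2, B 2, D 3; clearing price $31,360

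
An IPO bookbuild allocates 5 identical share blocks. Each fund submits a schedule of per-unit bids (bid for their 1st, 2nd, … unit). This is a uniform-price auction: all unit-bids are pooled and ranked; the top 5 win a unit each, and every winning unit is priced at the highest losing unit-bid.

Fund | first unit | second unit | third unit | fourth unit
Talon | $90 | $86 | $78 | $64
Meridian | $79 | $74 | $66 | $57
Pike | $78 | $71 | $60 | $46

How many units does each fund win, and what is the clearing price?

Pooled unit-bids ranked (top 5): 90 (Talon-1), 86 (Talon-2), 79 (Meridian-1), 78 (Talon-3), 78 (Pike-1)
The (k+1)-th unit-bid is $74.
Allocation: Meridian 1, Pike 1, Talon 3.

Meridian 1, Pike 1, Talon 3; clearing price $74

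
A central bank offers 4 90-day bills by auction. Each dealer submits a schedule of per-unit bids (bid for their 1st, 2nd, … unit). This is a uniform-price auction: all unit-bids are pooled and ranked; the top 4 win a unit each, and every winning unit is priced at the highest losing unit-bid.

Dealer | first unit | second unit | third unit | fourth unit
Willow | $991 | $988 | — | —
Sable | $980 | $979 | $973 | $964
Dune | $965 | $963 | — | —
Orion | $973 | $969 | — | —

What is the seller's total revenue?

Total revenue: $3,892

Merging the schedules and taking the best 4: 991 (Willow-1), 988 (Willow-2), 980 (Sable-1), 979 (Sable-2)
The (k+1)-th unit-bid is $973.
Allocation: Sable 2, Willow 2. Every unit priced at $973.
Revenue = 4 × 973 = $3,892.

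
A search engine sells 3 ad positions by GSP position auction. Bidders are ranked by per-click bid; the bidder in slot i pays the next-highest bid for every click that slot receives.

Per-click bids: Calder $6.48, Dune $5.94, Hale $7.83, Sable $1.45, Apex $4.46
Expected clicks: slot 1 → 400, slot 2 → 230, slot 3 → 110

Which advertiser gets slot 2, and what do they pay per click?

Calder; $5.94 per click

Sorting advertisers: $7.83 (Hale) > $6.48 (Calder) > $5.94 (Dune) > $4.46 (Apex) > …
Slot 2 goes to the second-ranked bidder, Calder, who pays the next bid down: $5.94/click.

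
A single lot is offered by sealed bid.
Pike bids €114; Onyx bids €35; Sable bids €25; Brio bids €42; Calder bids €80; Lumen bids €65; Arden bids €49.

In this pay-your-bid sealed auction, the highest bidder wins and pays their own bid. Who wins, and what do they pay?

Pike pays €114

Pay-your-bid sealed auction: the highest bidder wins and pays their own bid.
Bids in order: 114 (Pike) > 80 (Calder) > 65 (Lumen) > 49 (Arden) > 42 (Brio) > 35 (Onyx) > …
Pike is highest → pays own bid, €114.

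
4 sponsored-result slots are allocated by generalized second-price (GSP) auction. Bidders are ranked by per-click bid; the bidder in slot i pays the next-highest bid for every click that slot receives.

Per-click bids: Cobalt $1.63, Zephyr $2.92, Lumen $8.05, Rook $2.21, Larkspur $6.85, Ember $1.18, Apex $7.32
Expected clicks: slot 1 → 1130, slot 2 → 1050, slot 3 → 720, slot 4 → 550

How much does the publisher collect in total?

Total revenue: $18782.00

Per-click bids in order: $8.05 (Lumen) > $7.32 (Apex) > $6.85 (Larkspur) > $2.92 (Zephyr) > $2.21 (Rook) > …
Slot 1: Lumen pays $7.32 × 1130 = $8271.60
Slot 2: Apex pays $6.85 × 1050 = $7192.50
Slot 3: Larkspur pays $2.92 × 720 = $2102.40
Slot 4: Zephyr pays $2.21 × 550 = $1215.50
Total = $18782.00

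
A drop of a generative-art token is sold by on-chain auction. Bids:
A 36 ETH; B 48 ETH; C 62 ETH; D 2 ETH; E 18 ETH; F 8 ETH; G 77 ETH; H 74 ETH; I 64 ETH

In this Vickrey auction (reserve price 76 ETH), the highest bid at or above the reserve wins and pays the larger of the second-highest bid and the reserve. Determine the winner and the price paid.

Sorting bids: 77 (G) > 74 (H) > 64 (I) > 62 (C) > 48 (B) > 36 (A) > …
Highest eligible bid: G at 77 ETH.
Second-highest bid 74 ETH is below the reserve 76 ETH, so the reserve binds → payment 76 ETH.

G pays 76 ETH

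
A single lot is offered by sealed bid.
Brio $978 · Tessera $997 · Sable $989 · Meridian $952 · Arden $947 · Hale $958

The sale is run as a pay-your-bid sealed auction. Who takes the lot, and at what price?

Rule: the highest bidder wins and pays their own bid.
Bids ranked: 997 (Tessera) > 989 (Sable) > 978 (Brio) > 958 (Hale) > 952 (Meridian) > 947 (Arden)
Tessera has the highest bid and pays exactly that: $997.

Tessera pays $997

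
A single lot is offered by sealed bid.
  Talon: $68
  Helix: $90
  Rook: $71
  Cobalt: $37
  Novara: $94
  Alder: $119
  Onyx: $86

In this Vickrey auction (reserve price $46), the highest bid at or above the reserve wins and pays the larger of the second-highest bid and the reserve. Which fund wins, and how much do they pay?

Bids in order: 119 (Alder) > 94 (Novara) > 90 (Helix) > 86 (Onyx) > 71 (Rook) > 68 (Talon) > …
Highest eligible bid: Alder at $119.
Second-highest bid $94 exceeds the reserve $46 → payment $94.

Alder pays $94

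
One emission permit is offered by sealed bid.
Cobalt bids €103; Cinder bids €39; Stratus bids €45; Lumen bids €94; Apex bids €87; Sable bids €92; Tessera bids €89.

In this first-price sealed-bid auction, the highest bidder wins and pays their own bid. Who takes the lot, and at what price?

First-price sealed-bid auction: the highest bidder wins and pays their own bid.
Bids in order: 103 (Cobalt) > 94 (Lumen) > 92 (Sable) > 89 (Tessera) > 87 (Apex) > 45 (Stratus) > …
First-price: Cobalt pays what they bid, €103.

Cobalt pays €103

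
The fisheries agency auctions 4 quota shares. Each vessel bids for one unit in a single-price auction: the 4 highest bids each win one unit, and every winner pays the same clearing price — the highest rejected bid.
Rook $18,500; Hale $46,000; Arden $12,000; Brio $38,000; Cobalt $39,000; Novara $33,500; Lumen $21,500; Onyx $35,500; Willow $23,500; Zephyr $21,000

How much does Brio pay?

Brio pays $33,500

Sorting: 46,000 (Hale), 39,000 (Cobalt), 38,000 (Brio), 35,500 (Onyx), 33,500 (Novara), 23,500 (Willow), …
Winners (4 units): Hale, Cobalt, Brio, Onyx.
Highest unsuccessful bid: $33,500 → clearing price.
Brio wins → pays $33,500.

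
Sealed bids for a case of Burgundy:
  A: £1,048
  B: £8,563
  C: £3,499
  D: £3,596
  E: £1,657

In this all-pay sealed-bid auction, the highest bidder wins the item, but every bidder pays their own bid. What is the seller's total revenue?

Bids ranked: 8,563 (B) > 3,596 (D) > 3,499 (C) > 1,657 (E) > 1,048 (A)
B wins with the top bid; all bids are sunk regardless.
Every bidder forfeits their bid regardless of winning.
Revenue = 1,048 + 8,563 + 3,499 + 3,596 + 1,657 = £18,363.

Total revenue: £18,363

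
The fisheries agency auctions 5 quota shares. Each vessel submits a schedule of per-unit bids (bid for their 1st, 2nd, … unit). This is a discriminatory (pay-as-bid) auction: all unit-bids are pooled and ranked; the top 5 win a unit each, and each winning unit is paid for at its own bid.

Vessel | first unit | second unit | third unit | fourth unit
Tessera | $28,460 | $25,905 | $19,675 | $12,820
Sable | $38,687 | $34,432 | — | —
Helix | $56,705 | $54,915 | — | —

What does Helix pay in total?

Helix pays $111,620

Pooled unit-bids ranked (top 5): 56,705 (Helix-1), 54,915 (Helix-2), 38,687 (Sable-1), 34,432 (Sable-2), 28,460 (Tessera-1)
Next rejected bid: $25,905 (not a price — pay-as-bid).
Helix's winning unit-bids: 56,705 + 54,915 = $111,620.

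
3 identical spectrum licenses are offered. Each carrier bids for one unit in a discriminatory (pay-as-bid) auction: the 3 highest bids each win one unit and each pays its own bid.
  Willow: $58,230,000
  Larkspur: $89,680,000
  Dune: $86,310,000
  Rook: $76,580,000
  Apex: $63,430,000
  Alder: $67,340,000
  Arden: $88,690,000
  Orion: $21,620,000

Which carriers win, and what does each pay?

Larkspur $89,680,000, Arden $88,690,000, Dune $86,310,000

Sorting: 89,680,000 (Larkspur), 88,690,000 (Arden), 86,310,000 (Dune), 76,580,000 (Rook), 67,340,000 (Alder), …
Top 3: Larkspur, Arden, Dune.
Each winner pays its own bid: Larkspur $89,680,000, Arden $88,690,000, Dune $86,310,000.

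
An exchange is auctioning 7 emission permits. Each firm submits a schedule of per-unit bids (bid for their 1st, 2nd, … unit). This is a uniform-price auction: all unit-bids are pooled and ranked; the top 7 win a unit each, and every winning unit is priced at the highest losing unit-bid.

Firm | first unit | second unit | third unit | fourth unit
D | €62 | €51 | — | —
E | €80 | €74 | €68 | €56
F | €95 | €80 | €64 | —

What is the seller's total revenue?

Total revenue: €392

Pooled unit-bids ranked (top 7): 95 (F-1), 80 (E-1), 80 (F-2), 74 (E-2), 68 (E-3), 64 (F-3), 62 (D-1)
First bid not allocated: €56.
Allocation: D 1, E 3, F 3. Every unit priced at €56.
Revenue = 7 × 56 = €392.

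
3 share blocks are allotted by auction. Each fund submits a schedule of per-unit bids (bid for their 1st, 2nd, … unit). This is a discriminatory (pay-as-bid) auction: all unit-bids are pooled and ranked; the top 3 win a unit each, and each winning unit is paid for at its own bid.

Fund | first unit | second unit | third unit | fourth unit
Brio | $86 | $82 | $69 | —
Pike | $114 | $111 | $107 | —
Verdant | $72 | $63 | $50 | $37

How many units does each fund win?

Merging the schedules and taking the best 3: 114 (Pike-1), 111 (Pike-2), 107 (Pike-3)
Next rejected bid: $86 (not a price — pay-as-bid).
Allocation: Pike 3.

Pike 3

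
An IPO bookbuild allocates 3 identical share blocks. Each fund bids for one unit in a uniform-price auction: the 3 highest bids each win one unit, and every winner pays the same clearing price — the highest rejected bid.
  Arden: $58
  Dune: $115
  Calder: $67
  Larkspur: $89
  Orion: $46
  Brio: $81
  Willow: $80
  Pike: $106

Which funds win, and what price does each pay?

Dune, Pike, Larkspur; each pays $81

Bids ranked high→low: 115 (Dune), 106 (Pike), 89 (Larkspur), 81 (Brio), 80 (Willow), …
Top 3: Dune, Pike, Larkspur.
Highest unsuccessful bid: $81 → clearing price.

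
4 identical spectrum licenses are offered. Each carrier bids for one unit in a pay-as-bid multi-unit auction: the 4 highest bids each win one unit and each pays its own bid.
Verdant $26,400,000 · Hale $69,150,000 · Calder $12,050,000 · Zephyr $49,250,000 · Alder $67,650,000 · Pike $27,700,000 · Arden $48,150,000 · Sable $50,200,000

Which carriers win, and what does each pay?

Hale $69,150,000, Alder $67,650,000, Sable $50,200,000, Zephyr $49,250,000

Bids ranked high→low: 69,150,000 (Hale), 67,650,000 (Alder), 50,200,000 (Sable), 49,250,000 (Zephyr), 48,150,000 (Arden), 27,700,000 (Pike), …
The 4 highest are Hale, Alder, Sable, Zephyr.
Each winner pays its own bid: Hale $69,150,000, Alder $67,650,000, Sable $50,200,000, Zephyr $49,250,000.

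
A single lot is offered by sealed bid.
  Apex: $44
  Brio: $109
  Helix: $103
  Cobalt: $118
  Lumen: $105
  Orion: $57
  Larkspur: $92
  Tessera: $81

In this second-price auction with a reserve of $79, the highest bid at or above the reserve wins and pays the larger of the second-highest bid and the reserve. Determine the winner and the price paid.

Bids in order: 118 (Cobalt) > 109 (Brio) > 105 (Lumen) > 103 (Helix) > 92 (Larkspur) > 81 (Tessera) > …
Cobalt has the top bid at or above the reserve ($118).
max(second-highest $109, reserve $79) = $109; the reserve does not bind.

Cobalt pays $109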